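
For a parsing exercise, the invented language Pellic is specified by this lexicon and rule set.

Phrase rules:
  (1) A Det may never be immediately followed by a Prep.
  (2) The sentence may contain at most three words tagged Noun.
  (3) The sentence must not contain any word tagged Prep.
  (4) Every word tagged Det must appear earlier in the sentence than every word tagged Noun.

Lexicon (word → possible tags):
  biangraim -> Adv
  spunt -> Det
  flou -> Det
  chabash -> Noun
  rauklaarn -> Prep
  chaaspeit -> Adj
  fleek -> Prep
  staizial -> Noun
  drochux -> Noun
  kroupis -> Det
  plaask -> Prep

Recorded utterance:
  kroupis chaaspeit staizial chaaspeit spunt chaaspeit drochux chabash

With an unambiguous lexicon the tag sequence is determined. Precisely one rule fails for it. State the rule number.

Fixed tagging: Det Adj Noun Adj Det Adj Noun Noun.
Applying the rules: R1 holds, R2 holds, R3 holds, R4 violated.
Only rule 4 fails.

4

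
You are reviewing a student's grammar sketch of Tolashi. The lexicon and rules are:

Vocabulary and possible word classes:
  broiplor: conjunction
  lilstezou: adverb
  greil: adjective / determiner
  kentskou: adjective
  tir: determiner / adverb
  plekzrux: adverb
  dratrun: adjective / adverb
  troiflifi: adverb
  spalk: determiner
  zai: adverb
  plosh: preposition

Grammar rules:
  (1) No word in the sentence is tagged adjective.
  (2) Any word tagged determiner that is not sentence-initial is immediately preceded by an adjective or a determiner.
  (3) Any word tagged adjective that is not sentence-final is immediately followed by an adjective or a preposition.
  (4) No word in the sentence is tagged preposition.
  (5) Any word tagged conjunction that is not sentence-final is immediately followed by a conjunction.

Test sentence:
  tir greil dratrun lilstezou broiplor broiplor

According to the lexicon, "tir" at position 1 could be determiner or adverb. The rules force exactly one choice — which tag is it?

Candidates per position — 1:tir {determiner,adverb}; 2:greil {adjective,determiner}; 3:dratrun {adjective,adverb}; 4:lilstezou {adverb}; 5:broiplor {conjunction}; 6:broiplor {conjunction}.
Position 2: tagging it adjective would leave rule 1 unsatisfiable, so it must be determiner.
Position 3: tagging it adjective would leave rule 1 unsatisfiable, so it must be adverb.
Position 1: tagging it adverb would leave rule 2 unsatisfiable, so it must be determiner.
That leaves exactly one tagging: determiner determiner adverb adverb conjunction conjunction.
Verifying each rule — rule 1 holds; rule 2 holds; rule 3 holds; rule 4 holds; rule 5 holds.

determiner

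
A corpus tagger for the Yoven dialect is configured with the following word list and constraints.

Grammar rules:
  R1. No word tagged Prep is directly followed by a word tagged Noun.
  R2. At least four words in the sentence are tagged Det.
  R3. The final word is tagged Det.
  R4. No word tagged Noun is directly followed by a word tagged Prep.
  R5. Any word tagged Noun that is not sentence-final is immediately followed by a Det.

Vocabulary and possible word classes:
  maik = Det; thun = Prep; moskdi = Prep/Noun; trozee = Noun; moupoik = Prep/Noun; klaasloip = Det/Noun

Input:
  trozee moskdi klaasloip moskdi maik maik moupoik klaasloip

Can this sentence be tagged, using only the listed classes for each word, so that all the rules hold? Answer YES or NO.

Candidates per position — 1:trozee {Noun}; 2:moskdi {Prep,Noun}; 3:klaasloip {Det,Noun}; 4:moskdi {Prep,Noun}; 5:maik {Det}; 6:maik {Det}; 7:moupoik {Prep,Noun}; 8:klaasloip {Det,Noun}.
Rule 5 cannot be satisfied by any choice of tags from the lexicon.
So there is no consistent tagging.

NO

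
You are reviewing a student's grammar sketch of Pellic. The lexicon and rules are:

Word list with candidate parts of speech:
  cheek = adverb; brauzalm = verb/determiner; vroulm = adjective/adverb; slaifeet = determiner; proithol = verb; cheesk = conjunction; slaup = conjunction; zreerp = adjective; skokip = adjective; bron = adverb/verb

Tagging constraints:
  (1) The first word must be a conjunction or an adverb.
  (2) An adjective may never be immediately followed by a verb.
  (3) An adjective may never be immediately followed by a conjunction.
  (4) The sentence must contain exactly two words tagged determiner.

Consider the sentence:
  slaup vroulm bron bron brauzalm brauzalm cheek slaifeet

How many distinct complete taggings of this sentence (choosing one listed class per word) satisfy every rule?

Candidates per position — 1:slaup {conjunction}; 2:vroulm {adjective,adverb}; 3:bron {adverb,verb}; 4:bron {adverb,verb}; 5:brauzalm {verb,determiner}; 6:brauzalm {verb,determiner}; 7:cheek {adverb}; 8:slaifeet {determiner}.
There are 32 candidate sequences in total.
Checking each against the rules leaves 12 sequences.
Count = 12.

12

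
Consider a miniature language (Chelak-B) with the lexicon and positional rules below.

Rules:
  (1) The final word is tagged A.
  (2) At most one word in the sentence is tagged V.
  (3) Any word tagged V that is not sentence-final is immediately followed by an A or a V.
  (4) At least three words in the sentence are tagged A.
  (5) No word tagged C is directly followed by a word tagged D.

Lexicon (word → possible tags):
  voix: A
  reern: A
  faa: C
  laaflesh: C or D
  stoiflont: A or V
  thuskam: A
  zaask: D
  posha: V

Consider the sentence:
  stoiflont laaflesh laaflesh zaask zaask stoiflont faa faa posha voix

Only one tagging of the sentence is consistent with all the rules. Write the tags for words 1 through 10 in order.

Candidates per position — 1:stoiflont {A,V}; 2:laaflesh {C,D}; 3:laaflesh {C,D}; 4:zaask {D}; 5:zaask {D}; 6:stoiflont {A,V}; 7:faa {C}; 8:faa {C}; 9:posha {V}; 10:voix {A}.
If word 1 were V, no tagging could satisfy rule 2; so word 1 is A.
If word 2 were C, no tagging could satisfy rule 5; so word 2 is D.
If word 3 were C, no tagging could satisfy rule 5; so word 3 is D.
If word 6 were V, no tagging could satisfy rule 2; so word 6 is A.
The unique satisfying tagging is: A D D D D A C C V A.
Check: rule 1 ok; rule 2 ok; rule 3 ok; rule 4 ok; rule 5 ok.

A D D D D A C C V A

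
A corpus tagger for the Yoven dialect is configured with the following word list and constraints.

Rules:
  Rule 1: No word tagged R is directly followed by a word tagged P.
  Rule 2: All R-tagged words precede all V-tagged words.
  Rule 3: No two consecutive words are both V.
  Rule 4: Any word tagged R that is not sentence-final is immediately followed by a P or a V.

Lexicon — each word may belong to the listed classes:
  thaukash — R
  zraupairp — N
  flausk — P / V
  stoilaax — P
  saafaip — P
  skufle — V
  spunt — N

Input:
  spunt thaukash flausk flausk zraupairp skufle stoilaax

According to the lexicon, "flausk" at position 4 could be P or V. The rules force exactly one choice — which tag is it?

Candidates per position — 1:spunt {N}; 2:thaukash {R}; 3:flausk {P,V}; 4:flausk {P,V}; 5:zraupairp {N}; 6:skufle {V}; 7:stoilaax {P}.
Position 3: tagging it P would leave rule 1 unsatisfiable, so it must be V.
Position 4: tagging it V would leave rule 3 unsatisfiable, so it must be P.
So the tagging must be: N R V P N V P.
Rule-by-rule: rule 1 ok; rule 2 ok; rule 3 ok; rule 4 ok.

P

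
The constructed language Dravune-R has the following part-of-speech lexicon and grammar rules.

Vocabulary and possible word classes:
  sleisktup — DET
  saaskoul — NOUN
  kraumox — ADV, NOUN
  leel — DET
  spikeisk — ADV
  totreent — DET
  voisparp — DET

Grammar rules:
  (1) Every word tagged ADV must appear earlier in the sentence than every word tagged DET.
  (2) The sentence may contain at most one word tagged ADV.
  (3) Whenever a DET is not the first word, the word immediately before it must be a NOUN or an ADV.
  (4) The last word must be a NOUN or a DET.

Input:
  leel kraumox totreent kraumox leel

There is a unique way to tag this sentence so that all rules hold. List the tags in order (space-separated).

Candidates per position — 1:leel {DET}; 2:kraumox {ADV,NOUN}; 3:totreent {DET}; 4:kraumox {ADV,NOUN}; 5:leel {DET}.
Position 2: tagging it ADV would leave rule 1 unsatisfiable, so it must be NOUN.
Position 4: tagging it ADV would leave rule 1 unsatisfiable, so it must be NOUN.
The unique satisfying tagging is: DET NOUN DET NOUN DET.
Rule-by-rule: rule 1 ok; rule 2 ok; rule 3 ok; rule 4 ok.

DET NOUN DET NOUN DET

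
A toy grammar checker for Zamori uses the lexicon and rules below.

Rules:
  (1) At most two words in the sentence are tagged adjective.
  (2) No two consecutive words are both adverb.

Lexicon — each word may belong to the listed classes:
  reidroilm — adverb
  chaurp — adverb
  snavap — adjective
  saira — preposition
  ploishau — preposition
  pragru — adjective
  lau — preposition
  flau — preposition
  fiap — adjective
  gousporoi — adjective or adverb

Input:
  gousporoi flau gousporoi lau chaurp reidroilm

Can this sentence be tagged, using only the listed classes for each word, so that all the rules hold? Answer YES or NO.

Candidates per position — 1:gousporoi {adjective,adverb}; 2:flau {preposition}; 3:gousporoi {adjective,adverb}; 4:lau {preposition}; 5:chaurp {adverb}; 6:reidroilm {adverb}.
Rule 2 cannot be satisfied by any choice of tags from the lexicon.
So there is no consistent tagging.

NO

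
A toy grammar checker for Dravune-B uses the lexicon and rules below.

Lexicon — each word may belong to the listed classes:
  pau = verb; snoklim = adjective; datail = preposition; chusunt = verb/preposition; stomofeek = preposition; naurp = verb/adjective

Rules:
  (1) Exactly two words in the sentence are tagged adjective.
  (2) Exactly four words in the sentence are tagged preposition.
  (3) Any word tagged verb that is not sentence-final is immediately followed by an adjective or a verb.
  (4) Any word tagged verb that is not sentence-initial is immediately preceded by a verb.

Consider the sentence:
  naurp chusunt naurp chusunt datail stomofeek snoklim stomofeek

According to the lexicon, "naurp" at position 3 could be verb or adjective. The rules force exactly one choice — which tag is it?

Candidates per position — 1:naurp {verb,adjective}; 2:chusunt {verb,preposition}; 3:naurp {verb,adjective}; 4:chusunt {verb,preposition}; 5:datail {preposition}; 6:stomofeek {preposition}; 7:snoklim {adjective}; 8:stomofeek {preposition}.
Position 3: tagging it verb would leave rule 3 unsatisfiable, so it must be adjective.
Position 4: tagging it verb would leave rule 3 unsatisfiable, so it must be preposition.
Position 1: tagging it adjective would leave rule 1 unsatisfiable, so it must be verb.
Position 2: tagging it preposition would leave rule 2 unsatisfiable, so it must be verb.
The only consistent sequence is: verb verb adjective preposition preposition preposition adjective preposition.
Rule-by-rule: rule 1 ok; rule 2 ok; rule 3 ok; rule 4 ok.

adjective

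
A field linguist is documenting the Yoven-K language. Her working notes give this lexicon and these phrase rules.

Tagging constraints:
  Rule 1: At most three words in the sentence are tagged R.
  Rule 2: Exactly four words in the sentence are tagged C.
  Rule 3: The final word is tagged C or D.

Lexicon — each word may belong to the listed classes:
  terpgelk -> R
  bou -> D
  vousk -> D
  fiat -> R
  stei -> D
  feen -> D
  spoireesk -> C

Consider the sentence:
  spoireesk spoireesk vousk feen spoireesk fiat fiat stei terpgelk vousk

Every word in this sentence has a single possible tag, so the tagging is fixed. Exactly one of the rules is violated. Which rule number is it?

Fixed tagging: C C D D C R R D R D.
Rule check: R1 ok, R2 fails, R3 ok.
Only rule 2 fails.

2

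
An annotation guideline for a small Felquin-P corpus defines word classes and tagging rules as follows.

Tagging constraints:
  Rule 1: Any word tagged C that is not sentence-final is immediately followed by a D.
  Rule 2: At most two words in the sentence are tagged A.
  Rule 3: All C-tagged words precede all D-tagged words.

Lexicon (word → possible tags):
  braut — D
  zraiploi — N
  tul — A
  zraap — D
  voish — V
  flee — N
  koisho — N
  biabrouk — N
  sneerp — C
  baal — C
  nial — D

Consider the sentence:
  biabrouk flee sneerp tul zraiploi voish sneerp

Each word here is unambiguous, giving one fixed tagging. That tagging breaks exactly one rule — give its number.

Fixed tagging: N N C A N V C.
Rule check: R1 ✗, R2 ✓, R3 ✓.
Only rule 1 fails.

1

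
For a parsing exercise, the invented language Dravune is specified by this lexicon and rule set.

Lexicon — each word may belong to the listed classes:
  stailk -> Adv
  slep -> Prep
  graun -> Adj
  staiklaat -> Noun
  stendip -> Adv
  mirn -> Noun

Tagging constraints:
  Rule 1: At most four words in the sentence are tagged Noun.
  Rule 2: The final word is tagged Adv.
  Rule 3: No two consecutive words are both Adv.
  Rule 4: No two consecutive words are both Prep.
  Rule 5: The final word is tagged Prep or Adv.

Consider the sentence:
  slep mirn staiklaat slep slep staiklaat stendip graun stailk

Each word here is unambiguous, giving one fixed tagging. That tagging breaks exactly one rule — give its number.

4

Fixed tagging: Prep Noun Noun Prep Prep Noun Adv Adj Adv.
Applying the rules: R1 holds, R2 holds, R3 holds, R4 violated, R5 holds.
Only rule 4 fails.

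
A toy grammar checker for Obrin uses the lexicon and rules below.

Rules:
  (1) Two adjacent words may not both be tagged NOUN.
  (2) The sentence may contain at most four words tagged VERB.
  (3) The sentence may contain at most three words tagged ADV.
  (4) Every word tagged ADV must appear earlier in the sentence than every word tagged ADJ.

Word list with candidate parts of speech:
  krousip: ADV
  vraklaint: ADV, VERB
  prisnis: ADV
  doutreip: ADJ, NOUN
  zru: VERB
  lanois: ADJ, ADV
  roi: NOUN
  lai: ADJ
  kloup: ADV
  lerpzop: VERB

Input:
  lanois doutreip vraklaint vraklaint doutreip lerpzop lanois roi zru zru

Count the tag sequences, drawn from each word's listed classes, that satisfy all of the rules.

Candidates per position — 1:lanois {ADJ,ADV}; 2:doutreip {ADJ,NOUN}; 3:vraklaint {ADV,VERB}; 4:vraklaint {ADV,VERB}; 5:doutreip {ADJ,NOUN}; 6:lerpzop {VERB}; 7:lanois {ADJ,ADV}; 8:roi {NOUN}; 9:zru {VERB}; 10:zru {VERB}.
There are 64 candidate sequences in total.
Checking each against the rules leaves 8 sequences.
Count = 8.

8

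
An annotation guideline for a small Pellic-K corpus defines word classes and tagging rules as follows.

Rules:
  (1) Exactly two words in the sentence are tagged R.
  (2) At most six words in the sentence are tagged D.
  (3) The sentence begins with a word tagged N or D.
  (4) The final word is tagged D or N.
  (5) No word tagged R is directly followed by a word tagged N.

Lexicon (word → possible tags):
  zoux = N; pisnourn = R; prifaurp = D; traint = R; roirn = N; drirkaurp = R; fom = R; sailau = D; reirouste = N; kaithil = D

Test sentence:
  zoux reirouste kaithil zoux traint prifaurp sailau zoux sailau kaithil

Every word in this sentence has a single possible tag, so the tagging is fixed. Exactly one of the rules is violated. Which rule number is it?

1

Fixed tagging: N N D N R D D N D D.
Applying the rules: R1 fails, R2 ok, R3 ok, R4 ok, R5 ok.
Only rule 1 fails.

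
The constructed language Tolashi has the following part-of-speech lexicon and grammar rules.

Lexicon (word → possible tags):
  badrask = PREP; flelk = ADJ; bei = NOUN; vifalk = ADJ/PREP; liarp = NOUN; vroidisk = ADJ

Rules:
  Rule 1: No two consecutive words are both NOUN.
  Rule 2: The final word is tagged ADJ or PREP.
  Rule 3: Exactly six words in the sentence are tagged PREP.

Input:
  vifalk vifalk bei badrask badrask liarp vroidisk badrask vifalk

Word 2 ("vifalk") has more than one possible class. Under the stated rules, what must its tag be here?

Candidates per position — 1:vifalk {ADJ,PREP}; 2:vifalk {ADJ,PREP}; 3:bei {NOUN}; 4:badrask {PREP}; 5:badrask {PREP}; 6:liarp {NOUN}; 7:vroidisk {ADJ}; 8:badrask {PREP}; 9:vifalk {ADJ,PREP}.
If word 1 were ADJ, no tagging could satisfy rule 3; so word 1 is PREP.
If word 2 were ADJ, no tagging could satisfy rule 3; so word 2 is PREP.
If word 9 were ADJ, no tagging could satisfy rule 3; so word 9 is PREP.
The unique satisfying tagging is: PREP PREP NOUN PREP PREP NOUN ADJ PREP PREP.
Check: rule 1 holds; rule 2 holds; rule 3 holds.

PREP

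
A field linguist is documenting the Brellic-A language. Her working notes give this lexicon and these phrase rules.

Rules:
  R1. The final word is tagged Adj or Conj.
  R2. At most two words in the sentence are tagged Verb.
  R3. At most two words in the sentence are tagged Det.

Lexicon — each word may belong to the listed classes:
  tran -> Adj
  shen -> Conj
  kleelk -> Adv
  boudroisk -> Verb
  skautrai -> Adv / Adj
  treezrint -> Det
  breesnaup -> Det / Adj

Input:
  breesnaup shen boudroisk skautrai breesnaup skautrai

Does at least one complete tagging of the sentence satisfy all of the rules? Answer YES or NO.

Candidates per position — 1:breesnaup {Det,Adj}; 2:shen {Conj}; 3:boudroisk {Verb}; 4:skautrai {Adv,Adj}; 5:breesnaup {Det,Adj}; 6:skautrai {Adv,Adj}.
One satisfying assignment: Det Conj Verb Adj Det Adj.
Checking: rule 1 satisfied; rule 2 satisfied; rule 3 satisfied.

YES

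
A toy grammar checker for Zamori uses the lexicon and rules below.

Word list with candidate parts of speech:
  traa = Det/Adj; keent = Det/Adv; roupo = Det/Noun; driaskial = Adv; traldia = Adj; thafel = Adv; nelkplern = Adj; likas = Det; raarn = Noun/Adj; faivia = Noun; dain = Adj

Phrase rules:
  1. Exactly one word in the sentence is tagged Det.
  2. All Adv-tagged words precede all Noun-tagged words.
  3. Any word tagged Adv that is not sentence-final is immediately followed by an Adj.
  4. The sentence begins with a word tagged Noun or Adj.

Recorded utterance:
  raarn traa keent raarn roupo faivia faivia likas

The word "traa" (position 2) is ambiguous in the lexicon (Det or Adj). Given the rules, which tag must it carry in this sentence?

Candidates per position — 1:raarn {Noun,Adj}; 2:traa {Det,Adj}; 3:keent {Det,Adv}; 4:raarn {Noun,Adj}; 5:roupo {Det,Noun}; 6:faivia {Noun}; 7:faivia {Noun}; 8:likas {Det}.
Position 2: Det is ruled out by rule 1; that leaves Adj.
Position 3: Det is ruled out by rule 1; that leaves Adv.
Position 4: Noun is ruled out by rule 3; that leaves Adj.
Position 5: Det is ruled out by rule 1; that leaves Noun.
Position 1: Noun is ruled out by rule 2; that leaves Adj.
The unique satisfying tagging is: Adj Adj Adv Adj Noun Noun Noun Det.
Rule-by-rule: rule 1 holds; rule 2 holds; rule 3 holds; rule 4 holds.

Adj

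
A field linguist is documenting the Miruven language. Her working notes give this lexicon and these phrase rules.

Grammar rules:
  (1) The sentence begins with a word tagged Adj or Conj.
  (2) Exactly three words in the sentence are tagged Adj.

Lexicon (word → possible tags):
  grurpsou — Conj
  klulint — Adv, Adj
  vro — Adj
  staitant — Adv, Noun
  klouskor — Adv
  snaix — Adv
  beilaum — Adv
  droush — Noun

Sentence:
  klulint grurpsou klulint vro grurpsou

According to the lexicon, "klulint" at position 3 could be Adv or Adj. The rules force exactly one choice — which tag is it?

Candidates per position — 1:klulint {Adv,Adj}; 2:grurpsou {Conj}; 3:klulint {Adv,Adj}; 4:vro {Adj}; 5:grurpsou {Conj}.
At position 1, choosing Adv makes rule 1 impossible to satisfy; hence Adj.
At position 3, choosing Adv makes rule 2 impossible to satisfy; hence Adj.
The only consistent sequence is: Adj Conj Adj Adj Conj.
Check: rule 1 ok; rule 2 ok.

Adj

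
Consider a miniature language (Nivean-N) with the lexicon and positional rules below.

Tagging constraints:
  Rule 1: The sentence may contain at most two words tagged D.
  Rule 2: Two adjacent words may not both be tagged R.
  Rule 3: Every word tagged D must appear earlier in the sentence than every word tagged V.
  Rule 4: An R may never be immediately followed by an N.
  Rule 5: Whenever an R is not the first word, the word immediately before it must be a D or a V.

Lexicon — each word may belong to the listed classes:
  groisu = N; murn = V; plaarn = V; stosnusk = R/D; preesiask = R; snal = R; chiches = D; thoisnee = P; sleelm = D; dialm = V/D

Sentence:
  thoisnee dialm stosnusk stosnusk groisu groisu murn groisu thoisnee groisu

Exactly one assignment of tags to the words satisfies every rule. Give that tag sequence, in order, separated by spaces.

Candidates per position — 1:thoisnee {P}; 2:dialm {V,D}; 3:stosnusk {R,D}; 4:stosnusk {R,D}; 5:groisu {N}; 6:groisu {N}; 7:murn {V}; 8:groisu {N}; 9:thoisnee {P}; 10:groisu {N}.
If word 4 were R, no tagging could satisfy rule 4; so word 4 is D.
If word 2 were V, no tagging could satisfy rule 3; so word 2 is D.
If word 3 were D, no tagging could satisfy rule 1; so word 3 is R.
That leaves exactly one tagging: P D R D N N V N P N.
Verifying each rule — rule 1 ok; rule 2 ok; rule 3 ok; rule 4 ok; rule 5 ok.

P D R D N N V N P N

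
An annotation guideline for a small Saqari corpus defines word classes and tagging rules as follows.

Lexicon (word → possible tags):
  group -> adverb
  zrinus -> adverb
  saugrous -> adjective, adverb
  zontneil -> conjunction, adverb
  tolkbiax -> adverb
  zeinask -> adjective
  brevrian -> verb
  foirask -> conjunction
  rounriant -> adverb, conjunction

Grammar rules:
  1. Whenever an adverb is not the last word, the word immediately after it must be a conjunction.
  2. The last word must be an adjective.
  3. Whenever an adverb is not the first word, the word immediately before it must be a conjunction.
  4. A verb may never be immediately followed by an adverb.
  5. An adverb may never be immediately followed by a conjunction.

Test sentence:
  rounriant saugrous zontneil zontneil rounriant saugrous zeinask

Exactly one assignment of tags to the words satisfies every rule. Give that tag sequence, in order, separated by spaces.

Candidates per position — 1:rounriant {adverb,conjunction}; 2:saugrous {adjective,adverb}; 3:zontneil {conjunction,adverb}; 4:zontneil {conjunction,adverb}; 5:rounriant {adverb,conjunction}; 6:saugrous {adjective,adverb}; 7:zeinask {adjective}.
Position 1: tagging it adverb would leave rule 1 unsatisfiable, so it must be conjunction.
Position 3: tagging it adverb would leave rule 3 unsatisfiable, so it must be conjunction.
Position 5: tagging it adverb would leave rule 1 unsatisfiable, so it must be conjunction.
Position 6: tagging it adverb would leave rule 1 unsatisfiable, so it must be adjective.
Position 2: tagging it adverb would leave rule 5 unsatisfiable, so it must be adjective.
Position 4: tagging it adverb would leave rule 5 unsatisfiable, so it must be conjunction.
The unique satisfying tagging is: conjunction adjective conjunction conjunction conjunction adjective adjective.
Rule-by-rule: rule 1 ✓; rule 2 ✓; rule 3 ✓; rule 4 ✓; rule 5 ✓.

conjunction adjective conjunction conjunction conjunction adjective adjective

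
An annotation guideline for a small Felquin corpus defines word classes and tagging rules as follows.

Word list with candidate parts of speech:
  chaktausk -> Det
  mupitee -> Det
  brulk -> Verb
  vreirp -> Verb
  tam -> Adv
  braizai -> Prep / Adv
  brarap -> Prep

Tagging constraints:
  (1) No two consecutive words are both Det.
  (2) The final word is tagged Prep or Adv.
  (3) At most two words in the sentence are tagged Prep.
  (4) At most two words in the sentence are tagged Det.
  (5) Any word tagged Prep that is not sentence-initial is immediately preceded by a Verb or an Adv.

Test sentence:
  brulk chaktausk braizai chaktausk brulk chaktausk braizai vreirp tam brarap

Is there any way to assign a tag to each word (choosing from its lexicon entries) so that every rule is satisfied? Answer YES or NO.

NO

Candidates per position — 1:brulk {Verb}; 2:chaktausk {Det}; 3:braizai {Prep,Adv}; 4:chaktausk {Det}; 5:brulk {Verb}; 6:chaktausk {Det}; 7:braizai {Prep,Adv}; 8:vreirp {Verb}; 9:tam {Adv}; 10:brarap {Prep}.
Rule 4 cannot be satisfied by any choice of tags from the lexicon.
So there is no consistent tagging.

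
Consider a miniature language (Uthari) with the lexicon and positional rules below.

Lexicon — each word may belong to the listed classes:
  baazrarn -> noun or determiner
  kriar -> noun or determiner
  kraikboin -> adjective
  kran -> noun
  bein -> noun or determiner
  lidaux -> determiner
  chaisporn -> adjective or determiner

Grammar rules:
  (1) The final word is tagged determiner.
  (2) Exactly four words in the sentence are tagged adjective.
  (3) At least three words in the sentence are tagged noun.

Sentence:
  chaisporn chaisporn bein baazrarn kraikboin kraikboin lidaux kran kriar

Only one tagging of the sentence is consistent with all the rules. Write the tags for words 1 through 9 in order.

Candidates per position — 1:chaisporn {adjective,determiner}; 2:chaisporn {adjective,determiner}; 3:bein {noun,determiner}; 4:baazrarn {noun,determiner}; 5:kraikboin {adjective}; 6:kraikboin {adjective}; 7:lidaux {determiner}; 8:kran {noun}; 9:kriar {noun,determiner}.
Word 1 cannot be determiner — rule 2 would then fail for every completion. It is adjective.
Word 2 cannot be determiner — rule 2 would then fail for every completion. It is adjective.
Word 9 cannot be noun — rule 1 would then fail for every completion. It is determiner.
Word 3 cannot be determiner — rule 3 would then fail for every completion. It is noun.
Word 4 cannot be determiner — rule 3 would then fail for every completion. It is noun.
That leaves exactly one tagging: adjective adjective noun noun adjective adjective determiner noun determiner.
Checking: rule 1 holds; rule 2 holds; rule 3 holds.

adjective adjective noun noun adjective adjective determiner noun determiner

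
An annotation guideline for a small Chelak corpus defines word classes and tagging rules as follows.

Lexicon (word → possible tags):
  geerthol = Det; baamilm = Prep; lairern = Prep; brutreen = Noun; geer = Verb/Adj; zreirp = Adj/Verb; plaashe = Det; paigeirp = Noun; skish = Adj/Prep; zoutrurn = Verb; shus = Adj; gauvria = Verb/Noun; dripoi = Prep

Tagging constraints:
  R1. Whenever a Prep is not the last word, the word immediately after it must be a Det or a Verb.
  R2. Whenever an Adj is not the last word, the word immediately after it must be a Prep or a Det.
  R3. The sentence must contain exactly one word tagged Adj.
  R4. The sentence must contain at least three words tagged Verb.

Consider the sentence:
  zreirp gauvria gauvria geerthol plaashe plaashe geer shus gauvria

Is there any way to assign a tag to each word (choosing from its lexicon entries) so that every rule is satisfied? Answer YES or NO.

Candidates per position — 1:zreirp {Adj,Verb}; 2:gauvria {Verb,Noun}; 3:gauvria {Verb,Noun}; 4:geerthol {Det}; 5:plaashe {Det}; 6:plaashe {Det}; 7:geer {Verb,Adj}; 8:shus {Adj}; 9:gauvria {Verb,Noun}.
Rule 2 cannot be satisfied by any choice of tags from the lexicon.
So there is no consistent tagging.

NO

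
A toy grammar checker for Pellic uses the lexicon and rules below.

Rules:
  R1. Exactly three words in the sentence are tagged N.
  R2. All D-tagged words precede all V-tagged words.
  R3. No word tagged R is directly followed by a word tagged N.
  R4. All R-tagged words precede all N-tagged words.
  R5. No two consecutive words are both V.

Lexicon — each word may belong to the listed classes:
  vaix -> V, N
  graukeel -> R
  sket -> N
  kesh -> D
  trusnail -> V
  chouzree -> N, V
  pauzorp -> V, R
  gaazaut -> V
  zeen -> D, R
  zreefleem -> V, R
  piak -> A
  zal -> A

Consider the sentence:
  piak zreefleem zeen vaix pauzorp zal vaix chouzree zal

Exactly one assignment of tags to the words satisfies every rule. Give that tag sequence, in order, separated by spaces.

Candidates per position — 1:piak {A}; 2:zreefleem {V,R}; 3:zeen {D,R}; 4:vaix {V,N}; 5:pauzorp {V,R}; 6:zal {A}; 7:vaix {V,N}; 8:chouzree {N,V}; 9:zal {A}.
If word 4 were V, no tagging could satisfy rule 1; so word 4 is N.
If word 5 were R, no tagging could satisfy rule 4; so word 5 is V.
If word 7 were V, no tagging could satisfy rule 1; so word 7 is N.
If word 8 were V, no tagging could satisfy rule 1; so word 8 is N.
If word 3 were R, no tagging could satisfy rule 3; so word 3 is D.
If word 2 were V, no tagging could satisfy rule 2; so word 2 is R.
The unique satisfying tagging is: A R D N V A N N A.
Rule-by-rule: rule 1 satisfied; rule 2 satisfied; rule 3 satisfied; rule 4 satisfied; rule 5 satisfied.

A R D N V A N N A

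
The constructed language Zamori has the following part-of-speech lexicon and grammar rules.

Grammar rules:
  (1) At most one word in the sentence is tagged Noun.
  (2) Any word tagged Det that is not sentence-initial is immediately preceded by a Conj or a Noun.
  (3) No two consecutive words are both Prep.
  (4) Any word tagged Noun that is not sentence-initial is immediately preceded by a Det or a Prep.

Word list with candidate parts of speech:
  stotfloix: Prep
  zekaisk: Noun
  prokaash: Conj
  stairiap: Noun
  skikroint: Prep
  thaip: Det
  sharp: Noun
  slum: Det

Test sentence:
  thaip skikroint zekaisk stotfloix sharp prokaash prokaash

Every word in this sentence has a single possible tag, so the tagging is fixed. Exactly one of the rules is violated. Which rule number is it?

1

Fixed tagging: Det Prep Noun Prep Noun Conj Conj.
Applying the rules: R1 violated, R2 holds, R3 holds, R4 holds.
Only rule 1 fails.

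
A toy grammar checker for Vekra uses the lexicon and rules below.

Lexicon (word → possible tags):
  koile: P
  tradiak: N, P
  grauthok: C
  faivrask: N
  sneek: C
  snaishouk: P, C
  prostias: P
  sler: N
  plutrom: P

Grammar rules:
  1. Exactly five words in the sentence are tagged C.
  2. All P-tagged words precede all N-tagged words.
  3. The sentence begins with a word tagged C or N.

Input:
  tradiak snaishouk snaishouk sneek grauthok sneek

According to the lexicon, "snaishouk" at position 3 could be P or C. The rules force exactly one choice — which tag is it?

C

Candidates per position — 1:tradiak {N,P}; 2:snaishouk {P,C}; 3:snaishouk {P,C}; 4:sneek {C}; 5:grauthok {C}; 6:sneek {C}.
Position 1: P is ruled out by rule 3; that leaves N.
Position 2: P is ruled out by rule 1; that leaves C.
Position 3: P is ruled out by rule 1; that leaves C.
So the tagging must be: N C C C C C.
Verifying each rule — rule 1 holds; rule 2 holds; rule 3 holds.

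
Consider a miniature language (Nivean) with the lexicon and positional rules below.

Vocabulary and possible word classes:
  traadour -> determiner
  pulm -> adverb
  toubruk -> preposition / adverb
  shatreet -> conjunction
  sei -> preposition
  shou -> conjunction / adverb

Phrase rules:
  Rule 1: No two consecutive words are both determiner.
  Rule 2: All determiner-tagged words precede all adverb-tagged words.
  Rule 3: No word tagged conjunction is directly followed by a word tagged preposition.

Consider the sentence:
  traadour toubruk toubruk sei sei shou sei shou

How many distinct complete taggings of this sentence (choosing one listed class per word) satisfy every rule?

Candidates per position — 1:traadour {determiner}; 2:toubruk {preposition,adverb}; 3:toubruk {preposition,adverb}; 4:sei {preposition}; 5:sei {preposition}; 6:shou {conjunction,adverb}; 7:sei {preposition}; 8:shou {conjunction,adverb}.
There are 16 candidate sequences in total.
Checking each against the rules leaves 8 sequences.
Count = 8.

8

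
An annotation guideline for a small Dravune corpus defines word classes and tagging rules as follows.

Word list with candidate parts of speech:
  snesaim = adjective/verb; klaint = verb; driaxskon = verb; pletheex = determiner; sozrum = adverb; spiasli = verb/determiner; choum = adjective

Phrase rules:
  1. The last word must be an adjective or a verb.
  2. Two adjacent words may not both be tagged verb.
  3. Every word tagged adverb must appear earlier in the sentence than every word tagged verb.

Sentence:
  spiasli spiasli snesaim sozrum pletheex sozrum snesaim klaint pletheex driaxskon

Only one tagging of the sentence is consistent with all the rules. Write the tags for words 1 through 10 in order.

Candidates per position — 1:spiasli {verb,determiner}; 2:spiasli {verb,determiner}; 3:snesaim {adjective,verb}; 4:sozrum {adverb}; 5:pletheex {determiner}; 6:sozrum {adverb}; 7:snesaim {adjective,verb}; 8:klaint {verb}; 9:pletheex {determiner}; 10:driaxskon {verb}.
Word 1 cannot be verb — rule 3 would then fail for every completion. It is determiner.
Word 2 cannot be verb — rule 3 would then fail for every completion. It is determiner.
Word 3 cannot be verb — rule 3 would then fail for every completion. It is adjective.
Word 7 cannot be verb — rule 2 would then fail for every completion. It is adjective.
That leaves exactly one tagging: determiner determiner adjective adverb determiner adverb adjective verb determiner verb.
Verifying each rule — rule 1 ok; rule 2 ok; rule 3 ok.

determiner determiner adjective adverb determiner adverb adjective verb determiner verb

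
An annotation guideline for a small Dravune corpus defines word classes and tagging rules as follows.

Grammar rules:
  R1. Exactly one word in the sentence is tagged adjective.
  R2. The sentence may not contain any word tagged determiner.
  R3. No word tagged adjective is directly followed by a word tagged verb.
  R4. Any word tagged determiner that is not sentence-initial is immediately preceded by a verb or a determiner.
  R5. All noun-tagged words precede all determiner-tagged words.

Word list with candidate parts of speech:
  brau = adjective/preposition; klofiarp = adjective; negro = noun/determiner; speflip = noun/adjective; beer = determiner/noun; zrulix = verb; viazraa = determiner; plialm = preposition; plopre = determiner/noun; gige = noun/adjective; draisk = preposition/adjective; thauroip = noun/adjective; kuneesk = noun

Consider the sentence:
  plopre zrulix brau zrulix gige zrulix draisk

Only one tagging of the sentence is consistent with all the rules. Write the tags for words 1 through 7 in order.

noun verb preposition verb noun verb adjective

Candidates per position — 1:plopre {determiner,noun}; 2:zrulix {verb}; 3:brau {adjective,preposition}; 4:zrulix {verb}; 5:gige {noun,adjective}; 6:zrulix {verb}; 7:draisk {preposition,adjective}.
At position 1, choosing determiner makes rule 2 impossible to satisfy; hence noun.
At position 3, choosing adjective makes rule 3 impossible to satisfy; hence preposition.
At position 5, choosing adjective makes rule 3 impossible to satisfy; hence noun.
At position 7, choosing preposition makes rule 1 impossible to satisfy; hence adjective.
The only consistent sequence is: noun verb preposition verb noun verb adjective.
Rule-by-rule: rule 1 ok; rule 2 ok; rule 3 ok; rule 4 ok; rule 5 ok.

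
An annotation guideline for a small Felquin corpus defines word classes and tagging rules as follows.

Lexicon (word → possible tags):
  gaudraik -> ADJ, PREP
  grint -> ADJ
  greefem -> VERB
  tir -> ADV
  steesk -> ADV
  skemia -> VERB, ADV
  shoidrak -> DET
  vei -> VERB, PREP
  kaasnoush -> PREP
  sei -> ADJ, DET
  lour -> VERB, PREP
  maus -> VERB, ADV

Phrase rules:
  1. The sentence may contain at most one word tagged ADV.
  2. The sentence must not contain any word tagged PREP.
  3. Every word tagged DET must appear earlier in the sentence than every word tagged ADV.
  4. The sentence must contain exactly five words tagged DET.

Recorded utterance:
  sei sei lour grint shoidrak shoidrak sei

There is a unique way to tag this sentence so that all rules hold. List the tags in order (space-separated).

DET DET VERB ADJ DET DET DET

Candidates per position — 1:sei {ADJ,DET}; 2:sei {ADJ,DET}; 3:lour {VERB,PREP}; 4:grint {ADJ}; 5:shoidrak {DET}; 6:shoidrak {DET}; 7:sei {ADJ,DET}.
At position 1, choosing ADJ makes rule 4 impossible to satisfy; hence DET.
At position 2, choosing ADJ makes rule 4 impossible to satisfy; hence DET.
At position 3, choosing PREP makes rule 2 impossible to satisfy; hence VERB.
At position 7, choosing ADJ makes rule 4 impossible to satisfy; hence DET.
That leaves exactly one tagging: DET DET VERB ADJ DET DET DET.
Checking: rule 1 satisfied; rule 2 satisfied; rule 3 satisfied; rule 4 satisfied.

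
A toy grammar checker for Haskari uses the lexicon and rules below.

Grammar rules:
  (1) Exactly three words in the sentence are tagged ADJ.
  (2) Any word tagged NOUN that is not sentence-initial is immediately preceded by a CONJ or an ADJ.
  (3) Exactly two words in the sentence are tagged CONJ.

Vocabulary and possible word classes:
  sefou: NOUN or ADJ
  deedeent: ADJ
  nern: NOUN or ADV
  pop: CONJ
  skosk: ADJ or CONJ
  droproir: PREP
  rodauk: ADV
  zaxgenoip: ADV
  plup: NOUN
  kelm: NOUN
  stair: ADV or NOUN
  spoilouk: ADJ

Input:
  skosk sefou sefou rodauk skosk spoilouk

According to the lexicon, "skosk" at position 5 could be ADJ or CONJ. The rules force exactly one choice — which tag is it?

Candidates per position — 1:skosk {ADJ,CONJ}; 2:sefou {NOUN,ADJ}; 3:sefou {NOUN,ADJ}; 4:rodauk {ADV}; 5:skosk {ADJ,CONJ}; 6:spoilouk {ADJ}.
At position 1, choosing ADJ makes rule 3 impossible to satisfy; hence CONJ.
At position 5, choosing ADJ makes rule 3 impossible to satisfy; hence CONJ.
At position 2, choosing NOUN makes rule 1 impossible to satisfy; hence ADJ.
At position 3, choosing NOUN makes rule 1 impossible to satisfy; hence ADJ.
So the tagging must be: CONJ ADJ ADJ ADV CONJ ADJ.
Check: rule 1 ✓; rule 2 ✓; rule 3 ✓.

CONJ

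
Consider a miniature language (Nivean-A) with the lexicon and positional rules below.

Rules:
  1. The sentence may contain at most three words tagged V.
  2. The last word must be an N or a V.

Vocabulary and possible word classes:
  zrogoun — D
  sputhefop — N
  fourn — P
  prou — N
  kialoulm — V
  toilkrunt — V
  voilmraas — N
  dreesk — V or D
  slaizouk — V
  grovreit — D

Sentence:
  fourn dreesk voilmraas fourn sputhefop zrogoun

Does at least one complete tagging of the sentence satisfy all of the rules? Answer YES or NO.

NO

Candidates per position — 1:fourn {P}; 2:dreesk {V,D}; 3:voilmraas {N}; 4:fourn {P}; 5:sputhefop {N}; 6:zrogoun {D}.
Rule 2 cannot be satisfied by any choice of tags from the lexicon.
So there is no consistent tagging.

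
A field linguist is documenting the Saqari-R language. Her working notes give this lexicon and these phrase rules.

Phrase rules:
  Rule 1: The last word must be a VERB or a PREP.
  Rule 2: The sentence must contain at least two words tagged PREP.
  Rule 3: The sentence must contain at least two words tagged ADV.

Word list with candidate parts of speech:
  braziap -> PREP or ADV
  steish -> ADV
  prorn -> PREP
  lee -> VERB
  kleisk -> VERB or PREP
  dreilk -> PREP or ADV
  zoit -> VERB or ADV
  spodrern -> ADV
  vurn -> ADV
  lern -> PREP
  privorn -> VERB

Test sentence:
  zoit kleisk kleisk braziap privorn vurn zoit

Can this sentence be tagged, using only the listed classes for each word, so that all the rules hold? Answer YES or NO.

Candidates per position — 1:zoit {VERB,ADV}; 2:kleisk {VERB,PREP}; 3:kleisk {VERB,PREP}; 4:braziap {PREP,ADV}; 5:privorn {VERB}; 6:vurn {ADV}; 7:zoit {VERB,ADV}.
One satisfying assignment: ADV PREP VERB PREP VERB ADV VERB.
Rule-by-rule: rule 1 satisfied; rule 2 satisfied; rule 3 satisfied.

YES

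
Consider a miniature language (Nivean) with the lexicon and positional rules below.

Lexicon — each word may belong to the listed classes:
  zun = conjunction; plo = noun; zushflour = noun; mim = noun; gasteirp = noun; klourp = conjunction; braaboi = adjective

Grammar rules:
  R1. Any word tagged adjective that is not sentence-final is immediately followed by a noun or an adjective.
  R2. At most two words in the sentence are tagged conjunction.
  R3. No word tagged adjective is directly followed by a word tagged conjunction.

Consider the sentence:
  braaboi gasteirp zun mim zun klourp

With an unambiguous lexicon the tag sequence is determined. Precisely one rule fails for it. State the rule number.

2

Fixed tagging: adjective noun conjunction noun conjunction conjunction.
Checking each rule: R1 holds, R2 violated, R3 holds.
Only rule 2 fails.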